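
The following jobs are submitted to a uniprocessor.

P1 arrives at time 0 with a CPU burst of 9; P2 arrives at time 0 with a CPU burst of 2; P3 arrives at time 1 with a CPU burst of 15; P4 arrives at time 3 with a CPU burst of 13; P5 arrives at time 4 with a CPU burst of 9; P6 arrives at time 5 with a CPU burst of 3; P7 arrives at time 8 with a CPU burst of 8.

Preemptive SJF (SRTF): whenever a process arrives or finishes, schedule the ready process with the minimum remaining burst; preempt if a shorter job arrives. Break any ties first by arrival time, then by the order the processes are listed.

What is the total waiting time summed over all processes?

Gantt: | P2 0-2 | P1 2-5 | P6 5-8 | P1 8-14 | P7 14-22 | P5 22-31 | P4 31-44 | P3 44-59 |
Completion: P1=14  P2=2  P3=59  P4=44  P5=31  P6=8  P7=22
Turnaround (C−A): P1=14  P2=2  P3=58  P4=41  P5=27  P6=3  P7=14
Waiting = turnaround − burst: P1=5, P2=0, P3=43, P4=28, P5=18, P6=0, P7=6
Total waiting = 5 + 0 + 43 + 28 + 18 + 0 + 6 = 100

100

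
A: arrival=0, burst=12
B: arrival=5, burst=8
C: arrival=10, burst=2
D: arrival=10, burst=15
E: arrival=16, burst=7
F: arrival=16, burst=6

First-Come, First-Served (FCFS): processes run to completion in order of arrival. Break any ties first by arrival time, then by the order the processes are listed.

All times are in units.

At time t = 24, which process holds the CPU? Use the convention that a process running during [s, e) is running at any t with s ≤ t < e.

Schedule: | A 0-12 | B 12-20 | C 20-22 | D 22-37 | E 37-44 | F 44-50 |
Completion: A=12  B=20  C=22  D=37  E=44  F=50

D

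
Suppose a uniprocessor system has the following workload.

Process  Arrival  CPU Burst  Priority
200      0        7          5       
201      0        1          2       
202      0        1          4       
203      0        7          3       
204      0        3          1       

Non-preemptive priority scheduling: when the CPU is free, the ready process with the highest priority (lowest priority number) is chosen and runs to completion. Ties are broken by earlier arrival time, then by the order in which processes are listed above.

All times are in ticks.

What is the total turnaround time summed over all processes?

49

Gantt: | 204 0-3 | 201 3-4 | 203 4-11 | 202 11-12 | 200 12-19 |
Completion: 200=19  201=4  202=12  203=11  204=3
Turnaround (C−A): 200=19  201=4  202=12  203=11  204=3
Turnaround = completion − arrival: 200=19, 201=4, 202=12, 203=11, 204=3
Total turnaround = 19 + 4 + 12 + 11 + 3 = 49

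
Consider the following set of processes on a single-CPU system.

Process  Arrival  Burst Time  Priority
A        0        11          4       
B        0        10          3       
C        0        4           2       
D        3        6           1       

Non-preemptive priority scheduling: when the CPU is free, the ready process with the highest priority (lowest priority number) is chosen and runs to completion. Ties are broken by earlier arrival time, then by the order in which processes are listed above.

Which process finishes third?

Schedule: | C 0-4 | D 4-10 | B 10-20 | A 20-31 |
Completion: A=31  B=20  C=4  D=10
Turnaround (C−A): A=31  B=20  C=4  D=7
Finish order: C → D → B → A

B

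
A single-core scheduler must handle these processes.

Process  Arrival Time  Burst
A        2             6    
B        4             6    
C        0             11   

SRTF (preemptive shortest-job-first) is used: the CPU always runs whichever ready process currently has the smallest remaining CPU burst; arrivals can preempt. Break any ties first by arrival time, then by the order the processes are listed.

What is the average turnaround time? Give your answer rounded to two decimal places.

Timeline: | C 0-2 | A 2-8 | B 8-14 | C 14-23 |
Completion: A=8  B=14  C=23
Turnaround times: A=6, B=10, C=23
Average turnaround = (6+10+23) / 3 = 39/3 = 13.00

13.00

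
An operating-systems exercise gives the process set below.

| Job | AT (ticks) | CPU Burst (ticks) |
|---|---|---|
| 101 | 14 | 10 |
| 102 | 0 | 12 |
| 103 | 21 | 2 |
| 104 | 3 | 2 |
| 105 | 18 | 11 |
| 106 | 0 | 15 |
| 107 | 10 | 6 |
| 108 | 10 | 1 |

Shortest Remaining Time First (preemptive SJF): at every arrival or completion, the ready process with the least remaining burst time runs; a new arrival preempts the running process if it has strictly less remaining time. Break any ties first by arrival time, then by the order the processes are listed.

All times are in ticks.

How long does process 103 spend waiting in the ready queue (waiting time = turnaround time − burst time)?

Schedule: | 102 0-3 | 104 3-5 | 102 5-10 | 108 10-11 | 102 11-15 | 107 15-21 | 103 21-23 | 101 23-33 | 105 33-44 | 106 44-59 |
Completion: 101=33  102=15  103=23  104=5  105=44  106=59  107=21  108=11
Waiting(103) = turnaround − burst = 2 − 2 = 0

0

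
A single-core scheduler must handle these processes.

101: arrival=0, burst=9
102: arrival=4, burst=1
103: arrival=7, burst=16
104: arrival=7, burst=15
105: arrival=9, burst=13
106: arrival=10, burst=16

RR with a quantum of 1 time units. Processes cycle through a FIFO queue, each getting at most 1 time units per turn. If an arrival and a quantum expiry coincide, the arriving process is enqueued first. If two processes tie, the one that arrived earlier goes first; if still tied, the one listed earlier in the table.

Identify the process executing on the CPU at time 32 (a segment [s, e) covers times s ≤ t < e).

103

Schedule: | 101 0-4 | 102 4-5 | 101 5-7 | 103 7-8 | 104 8-9 | 101 9-10 | 103 10-11 | 105 11-12 | 104 12-13 | 106 13-14 | 101 14-15 | 103 15-16 | 105 16-17 | 104 17-18 | 106 18-19 | 101 19-20 | 103 20-21 | 105 21-22 | 104 22-23 | 106 23-24 | 103 24-25 | 105 25-26 | 104 26-27 | 106 27-28 | 103 28-29 | 105 29-30 | 104 30-31 | 106 31-32 | 103 32-33 | 105 33-34 | 104 34-35 | 106 35-36 | 103 36-37 | 105 37-38 | 104 38-39 | 106 39-40 | 103 40-41 | 105 41-42 | 104 42-43 | 106 43-44 | 103 44-45 | 105 45-46 | 104 46-47 | 106 47-48 | 103 48-49 | 105 49-50 | 104 50-51 | 106 51-52 | 103 52-53 | 105 53-54 | 104 54-55 | 106 55-56 | 103 56-57 | 105 57-58 | 104 58-59 | 106 59-60 | 103 60-61 | 105 61-62 | 104 62-63 | 106 63-64 | 103 64-65 | 104 65-66 | 106 66-67 | 103 67-68 | 106 68-70 |
Completion: 101=20  102=5  103=68  104=66  105=62  106=70
Turnaround (C−A): 101=20  102=1  103=61  104=59  105=53  106=60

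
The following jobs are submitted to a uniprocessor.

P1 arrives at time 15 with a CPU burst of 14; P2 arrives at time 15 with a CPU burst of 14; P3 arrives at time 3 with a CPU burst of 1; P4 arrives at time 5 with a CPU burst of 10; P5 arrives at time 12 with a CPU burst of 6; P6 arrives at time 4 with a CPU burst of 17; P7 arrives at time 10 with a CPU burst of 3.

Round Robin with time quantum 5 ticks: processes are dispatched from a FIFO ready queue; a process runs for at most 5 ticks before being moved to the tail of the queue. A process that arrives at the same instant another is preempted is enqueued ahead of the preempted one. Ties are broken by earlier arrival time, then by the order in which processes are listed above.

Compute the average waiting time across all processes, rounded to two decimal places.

24.14

Timeline: | idle 0-3 | P3 3-4 | P6 4-9 | P4 9-14 | P6 14-19 | P7 19-22 | P5 22-27 | P4 27-32 | P1 32-37 | P2 37-42 | P6 42-47 | P5 47-48 | P1 48-53 | P2 53-58 | P6 58-60 | P1 60-64 | P2 64-68 |
Completion: P1=64  P2=68  P3=4  P4=32  P5=48  P6=60  P7=22
Turnaround (C−A): P1=49  P2=53  P3=1  P4=27  P5=36  P6=56  P7=12
Waiting times: P1=35, P2=39, P3=0, P4=17, P5=30, P6=39, P7=9
Average waiting = (35+39+0+17+30+39+9) / 7 = 169/7 = 24.14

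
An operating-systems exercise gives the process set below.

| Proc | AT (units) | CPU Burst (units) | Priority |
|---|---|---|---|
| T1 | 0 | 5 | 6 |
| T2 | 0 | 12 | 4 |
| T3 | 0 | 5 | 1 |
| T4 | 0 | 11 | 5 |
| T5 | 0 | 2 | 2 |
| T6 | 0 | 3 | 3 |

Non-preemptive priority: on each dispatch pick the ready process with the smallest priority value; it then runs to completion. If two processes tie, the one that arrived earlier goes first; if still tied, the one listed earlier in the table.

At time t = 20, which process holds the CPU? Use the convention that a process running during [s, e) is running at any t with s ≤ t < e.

T2

Timeline: | T3 0-5 | T5 5-7 | T6 7-10 | T2 10-22 | T4 22-33 | T1 33-38 |
Completion: T1=38  T2=22  T3=5  T4=33  T5=7  T6=10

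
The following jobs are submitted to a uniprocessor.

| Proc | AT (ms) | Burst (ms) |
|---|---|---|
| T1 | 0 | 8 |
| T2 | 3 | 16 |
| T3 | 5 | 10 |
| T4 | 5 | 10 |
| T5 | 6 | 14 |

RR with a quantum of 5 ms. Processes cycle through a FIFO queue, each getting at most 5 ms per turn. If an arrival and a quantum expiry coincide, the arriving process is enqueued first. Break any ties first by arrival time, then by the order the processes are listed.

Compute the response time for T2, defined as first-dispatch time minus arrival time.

Timeline: | T1 0-5 | T2 5-10 | T3 10-15 | T4 15-20 | T1 20-23 | T5 23-28 | T2 28-33 | T3 33-38 | T4 38-43 | T5 43-48 | T2 48-53 | T5 53-57 | T2 57-58 |
Completion: T1=23  T2=58  T3=38  T4=43  T5=57
Turnaround (C−A): T1=23  T2=55  T3=33  T4=38  T5=51
Response(T2) = first start − arrival = 5 − 3 = 2

2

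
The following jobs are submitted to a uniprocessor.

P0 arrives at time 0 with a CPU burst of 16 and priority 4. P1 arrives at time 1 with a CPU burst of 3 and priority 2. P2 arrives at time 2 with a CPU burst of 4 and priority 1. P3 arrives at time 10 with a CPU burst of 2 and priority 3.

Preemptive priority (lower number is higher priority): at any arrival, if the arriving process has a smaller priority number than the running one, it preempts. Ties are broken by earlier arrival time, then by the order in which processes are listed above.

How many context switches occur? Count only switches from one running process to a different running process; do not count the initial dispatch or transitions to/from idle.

Gantt: | P0 0-1 | P1 1-2 | P2 2-6 | P1 6-8 | P0 8-10 | P3 10-12 | P0 12-25 |
Completion: P0=25  P1=8  P2=6  P3=12

6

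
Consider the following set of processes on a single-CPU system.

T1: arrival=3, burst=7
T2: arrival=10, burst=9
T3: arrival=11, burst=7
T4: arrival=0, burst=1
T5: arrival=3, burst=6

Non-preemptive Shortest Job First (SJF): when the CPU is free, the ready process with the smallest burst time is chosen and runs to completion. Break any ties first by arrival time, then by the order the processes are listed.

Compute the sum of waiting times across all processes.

24

Schedule: | T4 0-1 | idle 1-3 | T5 3-9 | T1 9-16 | T3 16-23 | T2 23-32 |
Completion: T1=16  T2=32  T3=23  T4=1  T5=9
Waiting = turnaround − burst: T1=6, T2=13, T3=5, T4=0, T5=0
Total waiting = 6 + 13 + 5 + 0 + 0 = 24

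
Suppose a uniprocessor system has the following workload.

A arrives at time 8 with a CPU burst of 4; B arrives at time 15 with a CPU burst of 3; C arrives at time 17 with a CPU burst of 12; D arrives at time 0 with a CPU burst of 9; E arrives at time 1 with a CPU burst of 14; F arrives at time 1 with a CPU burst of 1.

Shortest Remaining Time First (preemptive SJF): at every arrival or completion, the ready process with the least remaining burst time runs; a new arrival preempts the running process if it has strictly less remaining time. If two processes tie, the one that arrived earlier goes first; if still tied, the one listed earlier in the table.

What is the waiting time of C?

Schedule: | D 0-1 | F 1-2 | D 2-10 | A 10-14 | E 14-15 | B 15-18 | C 18-30 | E 30-43 |
Completion: A=14  B=18  C=30  D=10  E=43  F=2
Turnaround (C−A): A=6  B=3  C=13  D=10  E=42  F=1
Waiting(C) = turnaround − burst = 13 − 12 = 1

1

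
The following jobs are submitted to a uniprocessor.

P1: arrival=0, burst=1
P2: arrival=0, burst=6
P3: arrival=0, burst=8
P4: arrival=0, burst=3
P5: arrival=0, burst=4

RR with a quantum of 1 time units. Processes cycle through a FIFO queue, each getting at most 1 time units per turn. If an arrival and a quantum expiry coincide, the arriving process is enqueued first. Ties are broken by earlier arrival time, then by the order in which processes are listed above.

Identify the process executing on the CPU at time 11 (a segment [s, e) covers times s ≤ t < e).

P4

Timeline: | P1 0-1 | P2 1-2 | P3 2-3 | P4 3-4 | P5 4-5 | P2 5-6 | P3 6-7 | P4 7-8 | P5 8-9 | P2 9-10 | P3 10-11 | P4 11-12 | P5 12-13 | P2 13-14 | P3 14-15 | P5 15-16 | P2 16-17 | P3 17-18 | P2 18-19 | P3 19-22 |
Completion: P1=1  P2=19  P3=22  P4=12  P5=16
Turnaround (C−A): P1=1  P2=19  P3=22  P4=12  P5=16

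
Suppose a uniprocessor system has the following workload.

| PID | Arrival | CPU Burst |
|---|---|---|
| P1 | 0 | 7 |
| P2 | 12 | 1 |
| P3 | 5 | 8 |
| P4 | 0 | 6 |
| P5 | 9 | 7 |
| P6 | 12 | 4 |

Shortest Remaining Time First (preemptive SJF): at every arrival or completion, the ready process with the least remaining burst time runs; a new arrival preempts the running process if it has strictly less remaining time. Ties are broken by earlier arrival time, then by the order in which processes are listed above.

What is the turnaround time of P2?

Timeline: | P4 0-6 | P1 6-13 | P2 13-14 | P6 14-18 | P5 18-25 | P3 25-33 |
Completion: P1=13  P2=14  P3=33  P4=6  P5=25  P6=18
Turnaround(P2) = completion − arrival = 14 − 12 = 2

2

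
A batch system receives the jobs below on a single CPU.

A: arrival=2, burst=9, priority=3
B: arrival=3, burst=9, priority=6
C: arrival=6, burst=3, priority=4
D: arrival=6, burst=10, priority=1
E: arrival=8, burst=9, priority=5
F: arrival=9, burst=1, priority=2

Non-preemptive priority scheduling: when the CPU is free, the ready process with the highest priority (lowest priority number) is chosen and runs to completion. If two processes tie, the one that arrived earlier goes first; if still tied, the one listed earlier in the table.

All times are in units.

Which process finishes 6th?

Schedule: | idle 0-2 | A 2-11 | D 11-21 | F 21-22 | C 22-25 | E 25-34 | B 34-43 |
Completion: A=11  B=43  C=25  D=21  E=34  F=22
Turnaround (C−A): A=9  B=40  C=19  D=15  E=26  F=13
Finish order: A → D → F → C → E → B

B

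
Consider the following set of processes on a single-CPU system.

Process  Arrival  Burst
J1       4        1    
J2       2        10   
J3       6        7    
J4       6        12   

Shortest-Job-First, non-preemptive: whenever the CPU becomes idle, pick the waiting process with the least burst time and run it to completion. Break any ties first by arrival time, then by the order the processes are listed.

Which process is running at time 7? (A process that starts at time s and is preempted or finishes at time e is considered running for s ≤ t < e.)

Gantt: | idle 0-2 | J2 2-12 | J1 12-13 | J3 13-20 | J4 20-32 |
Completion: J1=13  J2=12  J3=20  J4=32
Turnaround (C−A): J1=9  J2=10  J3=14  J4=26

J2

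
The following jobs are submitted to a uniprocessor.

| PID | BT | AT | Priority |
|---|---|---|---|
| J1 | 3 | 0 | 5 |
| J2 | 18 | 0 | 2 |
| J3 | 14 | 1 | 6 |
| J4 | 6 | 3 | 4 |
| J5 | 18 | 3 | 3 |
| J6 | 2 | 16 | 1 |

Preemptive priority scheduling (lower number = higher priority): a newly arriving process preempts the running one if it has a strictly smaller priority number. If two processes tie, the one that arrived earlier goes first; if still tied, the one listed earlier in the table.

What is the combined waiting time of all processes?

Timeline: | J2 0-16 | J6 16-18 | J2 18-20 | J5 20-38 | J4 38-44 | J1 44-47 | J3 47-61 |
Completion: J1=47  J2=20  J3=61  J4=44  J5=38  J6=18
Turnaround (C−A): J1=47  J2=20  J3=60  J4=41  J5=35  J6=2
Waiting = turnaround − burst: J1=44, J2=2, J3=46, J4=35, J5=17, J6=0
Total waiting = 44 + 2 + 46 + 35 + 17 + 0 = 144

144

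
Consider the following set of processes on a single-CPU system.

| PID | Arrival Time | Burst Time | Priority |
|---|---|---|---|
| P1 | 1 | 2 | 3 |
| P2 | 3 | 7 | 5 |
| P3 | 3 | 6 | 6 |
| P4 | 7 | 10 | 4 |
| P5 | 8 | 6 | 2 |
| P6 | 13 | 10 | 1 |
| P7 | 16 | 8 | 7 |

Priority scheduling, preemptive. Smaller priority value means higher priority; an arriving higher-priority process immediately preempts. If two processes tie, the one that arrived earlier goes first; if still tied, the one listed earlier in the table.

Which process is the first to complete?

Timeline: | idle 0-1 | P1 1-3 | P2 3-7 | P4 7-8 | P5 8-13 | P6 13-23 | P5 23-24 | P4 24-33 | P2 33-36 | P3 36-42 | P7 42-50 |
Completion: P1=3  P2=36  P3=42  P4=33  P5=24  P6=23  P7=50
Turnaround (C−A): P1=2  P2=33  P3=39  P4=26  P5=16  P6=10  P7=34
Finish order: P1 → P6 → P5 → P4 → P2 → P3 → P7

P1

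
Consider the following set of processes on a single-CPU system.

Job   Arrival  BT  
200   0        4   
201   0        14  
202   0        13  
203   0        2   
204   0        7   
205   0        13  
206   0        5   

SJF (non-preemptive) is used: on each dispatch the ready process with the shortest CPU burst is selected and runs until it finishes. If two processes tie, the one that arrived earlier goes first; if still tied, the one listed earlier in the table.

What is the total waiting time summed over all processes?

112

Schedule: | 203 0-2 | 200 2-6 | 206 6-11 | 204 11-18 | 202 18-31 | 205 31-44 | 201 44-58 |
Completion: 200=6  201=58  202=31  203=2  204=18  205=44  206=11
Turnaround (C−A): 200=6  201=58  202=31  203=2  204=18  205=44  206=11
Waiting = turnaround − burst: 200=2, 201=44, 202=18, 203=0, 204=11, 205=31, 206=6
Total waiting = 2 + 44 + 18 + 0 + 11 + 31 + 6 = 112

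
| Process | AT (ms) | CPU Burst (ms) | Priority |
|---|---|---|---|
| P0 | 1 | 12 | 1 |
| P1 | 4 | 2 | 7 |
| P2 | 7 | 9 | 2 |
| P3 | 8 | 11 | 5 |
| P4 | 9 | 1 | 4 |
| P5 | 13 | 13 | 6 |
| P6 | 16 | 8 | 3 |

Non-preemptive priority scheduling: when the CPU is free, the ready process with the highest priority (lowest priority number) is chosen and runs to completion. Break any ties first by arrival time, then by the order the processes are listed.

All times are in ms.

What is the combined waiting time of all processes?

Timeline: | idle 0-1 | P0 1-13 | P2 13-22 | P6 22-30 | P4 30-31 | P3 31-42 | P5 42-55 | P1 55-57 |
Completion: P0=13  P1=57  P2=22  P3=42  P4=31  P5=55  P6=30
Waiting = turnaround − burst: P0=0, P1=51, P2=6, P3=23, P4=21, P5=29, P6=6
Total waiting = 0 + 51 + 6 + 23 + 21 + 29 + 6 = 136

136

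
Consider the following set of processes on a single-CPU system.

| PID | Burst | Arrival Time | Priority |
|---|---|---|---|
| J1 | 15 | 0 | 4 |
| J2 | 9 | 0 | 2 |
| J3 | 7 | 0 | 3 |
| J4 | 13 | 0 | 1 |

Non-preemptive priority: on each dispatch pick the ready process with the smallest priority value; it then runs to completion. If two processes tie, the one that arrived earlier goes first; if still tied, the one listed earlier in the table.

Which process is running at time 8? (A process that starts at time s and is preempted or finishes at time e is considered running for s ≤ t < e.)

Schedule: | J4 0-13 | J2 13-22 | J3 22-29 | J1 29-44 |
Completion: J1=44  J2=22  J3=29  J4=13

J4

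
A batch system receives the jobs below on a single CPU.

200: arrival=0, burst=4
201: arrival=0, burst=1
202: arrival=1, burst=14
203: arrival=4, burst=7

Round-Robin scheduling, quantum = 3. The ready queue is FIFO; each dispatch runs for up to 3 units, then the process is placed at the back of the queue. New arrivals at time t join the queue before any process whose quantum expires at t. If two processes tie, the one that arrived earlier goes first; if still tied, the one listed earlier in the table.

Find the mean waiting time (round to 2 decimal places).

Gantt: | 200 0-3 | 201 3-4 | 202 4-7 | 200 7-8 | 203 8-11 | 202 11-14 | 203 14-17 | 202 17-20 | 203 20-21 | 202 21-26 |
Completion: 200=8  201=4  202=26  203=21
Turnaround (C−A): 200=8  201=4  202=25  203=17
Waiting times: 200=4, 201=3, 202=11, 203=10
Average waiting = (4+3+11+10) / 4 = 28/4 = 7.00

7.00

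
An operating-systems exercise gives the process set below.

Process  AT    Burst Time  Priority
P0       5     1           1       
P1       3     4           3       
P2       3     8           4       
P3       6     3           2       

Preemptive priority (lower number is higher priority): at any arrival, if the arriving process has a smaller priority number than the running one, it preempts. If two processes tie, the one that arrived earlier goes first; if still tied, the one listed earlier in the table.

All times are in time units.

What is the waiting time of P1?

Schedule: | idle 0-3 | P1 3-5 | P0 5-6 | P3 6-9 | P1 9-11 | P2 11-19 |
Completion: P0=6  P1=11  P2=19  P3=9
Turnaround (C−A): P0=1  P1=8  P2=16  P3=3
Waiting(P1) = turnaround − burst = 8 − 4 = 4

4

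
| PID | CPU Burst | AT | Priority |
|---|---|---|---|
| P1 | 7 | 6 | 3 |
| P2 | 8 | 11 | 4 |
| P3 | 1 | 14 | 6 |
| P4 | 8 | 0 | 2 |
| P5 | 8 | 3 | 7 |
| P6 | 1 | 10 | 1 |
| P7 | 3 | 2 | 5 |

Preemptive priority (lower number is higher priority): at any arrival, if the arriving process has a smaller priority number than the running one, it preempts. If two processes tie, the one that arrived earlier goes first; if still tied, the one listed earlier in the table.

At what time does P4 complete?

Schedule: | P4 0-8 | P1 8-10 | P6 10-11 | P1 11-16 | P2 16-24 | P7 24-27 | P3 27-28 | P5 28-36 |
Completion: P1=16  P2=24  P3=28  P4=8  P5=36  P6=11  P7=27
Turnaround (C−A): P1=10  P2=13  P3=14  P4=8  P5=33  P6=1  P7=25

8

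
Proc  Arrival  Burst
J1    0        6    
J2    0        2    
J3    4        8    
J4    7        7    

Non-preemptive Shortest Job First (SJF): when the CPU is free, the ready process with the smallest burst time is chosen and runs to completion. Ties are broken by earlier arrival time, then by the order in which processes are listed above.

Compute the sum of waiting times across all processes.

14

Timeline: | J2 0-2 | J1 2-8 | J4 8-15 | J3 15-23 |
Completion: J1=8  J2=2  J3=23  J4=15
Waiting = turnaround − burst: J1=2, J2=0, J3=11, J4=1
Total waiting = 2 + 0 + 11 + 1 = 14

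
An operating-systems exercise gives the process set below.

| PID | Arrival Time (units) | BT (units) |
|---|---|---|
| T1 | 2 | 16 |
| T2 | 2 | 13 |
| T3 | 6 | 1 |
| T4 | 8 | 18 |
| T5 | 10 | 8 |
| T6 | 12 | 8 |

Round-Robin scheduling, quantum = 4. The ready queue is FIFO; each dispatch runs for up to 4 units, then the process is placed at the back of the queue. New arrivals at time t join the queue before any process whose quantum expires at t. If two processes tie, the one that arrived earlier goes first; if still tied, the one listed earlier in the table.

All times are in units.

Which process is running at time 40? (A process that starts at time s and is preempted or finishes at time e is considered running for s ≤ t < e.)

T5

Timeline: | idle 0-2 | T1 2-6 | T2 6-10 | T3 10-11 | T1 11-15 | T4 15-19 | T5 19-23 | T2 23-27 | T6 27-31 | T1 31-35 | T4 35-39 | T5 39-43 | T2 43-47 | T6 47-51 | T1 51-55 | T4 55-59 | T2 59-60 | T4 60-66 |
Completion: T1=55  T2=60  T3=11  T4=66  T5=43  T6=51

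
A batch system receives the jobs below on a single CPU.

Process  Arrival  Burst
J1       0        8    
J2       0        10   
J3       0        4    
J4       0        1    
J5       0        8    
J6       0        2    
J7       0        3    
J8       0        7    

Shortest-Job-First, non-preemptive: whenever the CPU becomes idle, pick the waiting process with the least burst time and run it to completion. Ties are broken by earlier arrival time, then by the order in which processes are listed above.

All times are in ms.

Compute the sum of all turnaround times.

138

Schedule: | J4 0-1 | J6 1-3 | J7 3-6 | J3 6-10 | J8 10-17 | J1 17-25 | J5 25-33 | J2 33-43 |
Completion: J1=25  J2=43  J3=10  J4=1  J5=33  J6=3  J7=6  J8=17
Turnaround = completion − arrival: J1=25, J2=43, J3=10, J4=1, J5=33, J6=3, J7=6, J8=17
Total turnaround = 25 + 43 + 10 + 1 + 33 + 3 + 6 + 17 = 138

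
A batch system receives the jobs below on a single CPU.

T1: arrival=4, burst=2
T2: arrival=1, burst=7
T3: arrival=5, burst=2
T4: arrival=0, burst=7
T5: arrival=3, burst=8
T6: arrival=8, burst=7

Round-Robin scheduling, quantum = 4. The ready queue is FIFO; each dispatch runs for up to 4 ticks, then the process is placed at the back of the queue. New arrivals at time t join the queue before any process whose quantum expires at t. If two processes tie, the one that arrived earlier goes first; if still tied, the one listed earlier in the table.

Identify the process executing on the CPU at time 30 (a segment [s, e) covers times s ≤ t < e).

Gantt: | T4 0-4 | T2 4-8 | T5 8-12 | T1 12-14 | T4 14-17 | T3 17-19 | T6 19-23 | T2 23-26 | T5 26-30 | T6 30-33 |
Completion: T1=14  T2=26  T3=19  T4=17  T5=30  T6=33
Turnaround (C−A): T1=10  T2=25  T3=14  T4=17  T5=27  T6=25

T6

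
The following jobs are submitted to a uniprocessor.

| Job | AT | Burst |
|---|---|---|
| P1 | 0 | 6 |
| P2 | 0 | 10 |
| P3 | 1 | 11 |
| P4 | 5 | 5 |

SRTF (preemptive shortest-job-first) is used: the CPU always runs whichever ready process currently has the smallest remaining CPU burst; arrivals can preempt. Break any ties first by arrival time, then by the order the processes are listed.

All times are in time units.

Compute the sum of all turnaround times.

Schedule: | P1 0-6 | P4 6-11 | P2 11-21 | P3 21-32 |
Completion: P1=6  P2=21  P3=32  P4=11
Turnaround = completion − arrival: P1=6, P2=21, P3=31, P4=6
Total turnaround = 6 + 21 + 31 + 6 = 64

64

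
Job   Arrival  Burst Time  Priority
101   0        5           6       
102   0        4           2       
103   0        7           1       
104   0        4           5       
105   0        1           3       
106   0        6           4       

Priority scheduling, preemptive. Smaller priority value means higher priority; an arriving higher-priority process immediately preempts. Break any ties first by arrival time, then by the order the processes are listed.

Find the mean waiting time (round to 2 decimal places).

11.67

Gantt: | 103 0-7 | 102 7-11 | 105 11-12 | 106 12-18 | 104 18-22 | 101 22-27 |
Completion: 101=27  102=11  103=7  104=22  105=12  106=18
Waiting times: 101=22, 102=7, 103=0, 104=18, 105=11, 106=12
Average waiting = (22+7+0+18+11+12) / 6 = 70/6 = 11.67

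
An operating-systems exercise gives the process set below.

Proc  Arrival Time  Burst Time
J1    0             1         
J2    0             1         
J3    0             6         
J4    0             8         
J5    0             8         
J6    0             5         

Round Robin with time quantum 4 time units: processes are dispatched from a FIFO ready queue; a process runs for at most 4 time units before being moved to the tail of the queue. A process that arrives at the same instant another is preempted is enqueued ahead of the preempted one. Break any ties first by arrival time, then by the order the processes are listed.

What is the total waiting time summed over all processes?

Schedule: | J1 0-1 | J2 1-2 | J3 2-6 | J4 6-10 | J5 10-14 | J6 14-18 | J3 18-20 | J4 20-24 | J5 24-28 | J6 28-29 |
Completion: J1=1  J2=2  J3=20  J4=24  J5=28  J6=29
Turnaround (C−A): J1=1  J2=2  J3=20  J4=24  J5=28  J6=29
Waiting = turnaround − burst: J1=0, J2=1, J3=14, J4=16, J5=20, J6=24
Total waiting = 0 + 1 + 14 + 16 + 20 + 24 = 75

75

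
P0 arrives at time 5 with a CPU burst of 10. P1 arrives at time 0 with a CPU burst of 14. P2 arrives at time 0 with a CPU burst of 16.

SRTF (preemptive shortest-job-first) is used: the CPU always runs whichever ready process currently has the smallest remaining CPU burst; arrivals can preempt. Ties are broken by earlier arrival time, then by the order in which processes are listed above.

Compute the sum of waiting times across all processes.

33

Gantt: | P1 0-14 | P0 14-24 | P2 24-40 |
Completion: P0=24  P1=14  P2=40
Waiting = turnaround − burst: P0=9, P1=0, P2=24
Total waiting = 9 + 0 + 24 = 33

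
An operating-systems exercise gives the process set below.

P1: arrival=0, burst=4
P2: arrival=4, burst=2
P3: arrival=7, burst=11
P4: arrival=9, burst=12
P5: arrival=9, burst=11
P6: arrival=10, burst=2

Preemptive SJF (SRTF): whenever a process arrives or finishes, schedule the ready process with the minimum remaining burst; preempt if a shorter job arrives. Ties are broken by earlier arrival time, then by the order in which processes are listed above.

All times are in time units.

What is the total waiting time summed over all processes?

Timeline: | P1 0-4 | P2 4-6 | idle 6-7 | P3 7-10 | P6 10-12 | P3 12-20 | P5 20-31 | P4 31-43 |
Completion: P1=4  P2=6  P3=20  P4=43  P5=31  P6=12
Waiting = turnaround − burst: P1=0, P2=0, P3=2, P4=22, P5=11, P6=0
Total waiting = 0 + 0 + 2 + 22 + 11 + 0 = 35

35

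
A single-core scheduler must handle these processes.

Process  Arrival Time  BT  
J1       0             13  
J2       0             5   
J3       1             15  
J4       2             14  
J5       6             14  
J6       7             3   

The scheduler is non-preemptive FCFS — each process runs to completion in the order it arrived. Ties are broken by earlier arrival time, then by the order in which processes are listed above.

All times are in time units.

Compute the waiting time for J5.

41

Gantt: | J1 0-13 | J2 13-18 | J3 18-33 | J4 33-47 | J5 47-61 | J6 61-64 |
Completion: J1=13  J2=18  J3=33  J4=47  J5=61  J6=64
Turnaround (C−A): J1=13  J2=18  J3=32  J4=45  J5=55  J6=57
Waiting(J5) = turnaround − burst = 55 − 14 = 41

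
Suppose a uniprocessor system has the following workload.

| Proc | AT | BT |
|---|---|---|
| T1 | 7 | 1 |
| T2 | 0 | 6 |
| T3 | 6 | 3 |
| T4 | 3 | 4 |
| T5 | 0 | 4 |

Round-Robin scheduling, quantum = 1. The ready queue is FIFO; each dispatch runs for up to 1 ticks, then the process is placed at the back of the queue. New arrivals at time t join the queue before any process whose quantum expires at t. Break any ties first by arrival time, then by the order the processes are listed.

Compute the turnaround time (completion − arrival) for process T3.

Gantt: | T2 0-1 | T5 1-2 | T2 2-3 | T5 3-4 | T4 4-5 | T2 5-6 | T5 6-7 | T4 7-8 | T3 8-9 | T2 9-10 | T1 10-11 | T5 11-12 | T4 12-13 | T3 13-14 | T2 14-15 | T4 15-16 | T3 16-17 | T2 17-18 |
Completion: T1=11  T2=18  T3=17  T4=16  T5=12
Turnaround(T3) = completion − arrival = 17 − 6 = 11

11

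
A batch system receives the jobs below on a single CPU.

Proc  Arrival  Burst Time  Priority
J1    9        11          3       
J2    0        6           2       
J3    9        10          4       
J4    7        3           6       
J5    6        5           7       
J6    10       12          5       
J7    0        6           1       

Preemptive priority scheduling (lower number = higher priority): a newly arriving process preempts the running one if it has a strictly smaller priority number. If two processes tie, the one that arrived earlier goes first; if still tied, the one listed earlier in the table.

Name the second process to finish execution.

Schedule: | J7 0-6 | J2 6-12 | J1 12-23 | J3 23-33 | J6 33-45 | J4 45-48 | J5 48-53 |
Completion: J1=23  J2=12  J3=33  J4=48  J5=53  J6=45  J7=6
Finish order: J7 → J2 → J1 → J3 → J6 → J4 → J5

J2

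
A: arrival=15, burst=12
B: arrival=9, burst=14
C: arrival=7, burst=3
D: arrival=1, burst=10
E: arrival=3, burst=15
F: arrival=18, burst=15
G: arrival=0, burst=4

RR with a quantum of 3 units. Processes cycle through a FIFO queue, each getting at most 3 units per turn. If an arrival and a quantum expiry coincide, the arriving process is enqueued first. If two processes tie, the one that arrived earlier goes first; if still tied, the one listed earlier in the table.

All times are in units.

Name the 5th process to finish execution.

Gantt: | G 0-3 | D 3-6 | E 6-9 | G 9-10 | D 10-13 | C 13-16 | B 16-19 | E 19-22 | D 22-25 | A 25-28 | F 28-31 | B 31-34 | E 34-37 | D 37-38 | A 38-41 | F 41-44 | B 44-47 | E 47-50 | A 50-53 | F 53-56 | B 56-59 | E 59-62 | A 62-65 | F 65-68 | B 68-70 | F 70-73 |
Completion: A=65  B=70  C=16  D=38  E=62  F=73  G=10
Finish order: G → C → D → E → A → B → F

A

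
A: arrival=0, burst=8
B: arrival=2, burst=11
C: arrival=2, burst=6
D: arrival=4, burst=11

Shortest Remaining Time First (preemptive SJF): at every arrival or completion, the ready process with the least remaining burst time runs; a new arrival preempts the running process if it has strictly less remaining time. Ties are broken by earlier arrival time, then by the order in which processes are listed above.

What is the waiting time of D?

Schedule: | A 0-8 | C 8-14 | B 14-25 | D 25-36 |
Completion: A=8  B=25  C=14  D=36
Waiting(D) = turnaround − burst = 32 − 11 = 21

21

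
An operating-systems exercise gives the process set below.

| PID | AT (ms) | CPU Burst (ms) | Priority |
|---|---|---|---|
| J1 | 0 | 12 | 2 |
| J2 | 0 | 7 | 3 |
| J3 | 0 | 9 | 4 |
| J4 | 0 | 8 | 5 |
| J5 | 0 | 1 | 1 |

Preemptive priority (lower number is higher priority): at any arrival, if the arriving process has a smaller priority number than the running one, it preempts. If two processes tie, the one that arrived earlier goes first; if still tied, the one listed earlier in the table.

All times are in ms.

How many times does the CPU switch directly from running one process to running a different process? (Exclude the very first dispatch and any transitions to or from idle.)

Gantt: | J5 0-1 | J1 1-13 | J2 13-20 | J3 20-29 | J4 29-37 |
Completion: J1=13  J2=20  J3=29  J4=37  J5=1
Turnaround (C−A): J1=13  J2=20  J3=29  J4=37  J5=1

4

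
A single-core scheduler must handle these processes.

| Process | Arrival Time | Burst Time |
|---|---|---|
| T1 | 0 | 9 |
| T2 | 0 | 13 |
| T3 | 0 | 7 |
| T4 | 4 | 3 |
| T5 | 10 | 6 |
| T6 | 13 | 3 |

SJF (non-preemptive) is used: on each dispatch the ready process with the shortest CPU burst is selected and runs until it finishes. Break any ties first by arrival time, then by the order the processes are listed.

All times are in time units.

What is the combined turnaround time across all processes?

Gantt: | T3 0-7 | T4 7-10 | T5 10-16 | T6 16-19 | T1 19-28 | T2 28-41 |
Completion: T1=28  T2=41  T3=7  T4=10  T5=16  T6=19
Turnaround = completion − arrival: T1=28, T2=41, T3=7, T4=6, T5=6, T6=6
Total turnaround = 28 + 41 + 7 + 6 + 6 + 6 = 94

94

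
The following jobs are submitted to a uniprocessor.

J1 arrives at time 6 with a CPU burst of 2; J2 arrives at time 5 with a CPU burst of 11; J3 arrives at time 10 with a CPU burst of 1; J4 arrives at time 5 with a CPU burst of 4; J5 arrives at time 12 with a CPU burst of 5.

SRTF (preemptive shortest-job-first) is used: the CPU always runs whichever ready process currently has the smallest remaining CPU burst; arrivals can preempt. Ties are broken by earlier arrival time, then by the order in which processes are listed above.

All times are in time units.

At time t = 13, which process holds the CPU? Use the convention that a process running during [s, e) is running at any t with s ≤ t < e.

J5

Schedule: | idle 0-5 | J4 5-6 | J1 6-8 | J4 8-11 | J3 11-12 | J5 12-17 | J2 17-28 |
Completion: J1=8  J2=28  J3=12  J4=11  J5=17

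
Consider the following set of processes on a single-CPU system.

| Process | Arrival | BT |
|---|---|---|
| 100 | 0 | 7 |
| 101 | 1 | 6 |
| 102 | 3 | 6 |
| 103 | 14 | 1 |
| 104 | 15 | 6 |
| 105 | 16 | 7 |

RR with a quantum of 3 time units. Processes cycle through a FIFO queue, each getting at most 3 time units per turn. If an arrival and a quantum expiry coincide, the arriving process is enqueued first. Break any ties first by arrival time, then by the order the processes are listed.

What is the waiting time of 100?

Timeline: | 100 0-3 | 101 3-6 | 102 6-9 | 100 9-12 | 101 12-15 | 102 15-18 | 100 18-19 | 103 19-20 | 104 20-23 | 105 23-26 | 104 26-29 | 105 29-33 |
Completion: 100=19  101=15  102=18  103=20  104=29  105=33
Waiting(100) = turnaround − burst = 19 − 7 = 12

12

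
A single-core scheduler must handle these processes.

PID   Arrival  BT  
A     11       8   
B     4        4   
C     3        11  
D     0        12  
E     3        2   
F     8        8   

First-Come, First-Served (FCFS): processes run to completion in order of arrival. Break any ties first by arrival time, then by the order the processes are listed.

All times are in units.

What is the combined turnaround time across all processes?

Gantt: | D 0-12 | C 12-23 | E 23-25 | B 25-29 | F 29-37 | A 37-45 |
Completion: A=45  B=29  C=23  D=12  E=25  F=37
Turnaround (C−A): A=34  B=25  C=20  D=12  E=22  F=29
Turnaround = completion − arrival: A=34, B=25, C=20, D=12, E=22, F=29
Total turnaround = 34 + 25 + 20 + 12 + 22 + 29 = 142

142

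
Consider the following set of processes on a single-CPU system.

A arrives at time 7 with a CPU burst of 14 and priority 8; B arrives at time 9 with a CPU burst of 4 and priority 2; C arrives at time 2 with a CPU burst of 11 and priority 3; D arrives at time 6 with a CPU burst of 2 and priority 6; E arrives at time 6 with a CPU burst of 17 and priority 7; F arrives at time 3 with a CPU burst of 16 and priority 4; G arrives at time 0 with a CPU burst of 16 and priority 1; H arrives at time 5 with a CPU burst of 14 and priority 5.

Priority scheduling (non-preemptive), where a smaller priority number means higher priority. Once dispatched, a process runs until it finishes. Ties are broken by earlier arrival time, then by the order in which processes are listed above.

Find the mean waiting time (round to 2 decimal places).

35.00

Timeline: | G 0-16 | B 16-20 | C 20-31 | F 31-47 | H 47-61 | D 61-63 | E 63-80 | A 80-94 |
Completion: A=94  B=20  C=31  D=63  E=80  F=47  G=16  H=61
Turnaround (C−A): A=87  B=11  C=29  D=57  E=74  F=44  G=16  H=56
Waiting times: A=73, B=7, C=18, D=55, E=57, F=28, G=0, H=42
Average waiting = (73+7+18+55+57+28+0+42) / 8 = 280/8 = 35.00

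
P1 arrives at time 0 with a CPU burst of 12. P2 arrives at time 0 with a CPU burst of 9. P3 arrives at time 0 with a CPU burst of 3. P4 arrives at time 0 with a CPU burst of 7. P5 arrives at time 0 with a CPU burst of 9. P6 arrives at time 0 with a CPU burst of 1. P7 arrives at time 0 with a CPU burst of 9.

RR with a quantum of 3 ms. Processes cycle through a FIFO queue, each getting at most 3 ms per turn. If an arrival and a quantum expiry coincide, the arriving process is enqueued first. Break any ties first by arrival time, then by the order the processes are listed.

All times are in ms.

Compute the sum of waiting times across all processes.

Timeline: | P1 0-3 | P2 3-6 | P3 6-9 | P4 9-12 | P5 12-15 | P6 15-16 | P7 16-19 | P1 19-22 | P2 22-25 | P4 25-28 | P5 28-31 | P7 31-34 | P1 34-37 | P2 37-40 | P4 40-41 | P5 41-44 | P7 44-47 | P1 47-50 |
Completion: P1=50  P2=40  P3=9  P4=41  P5=44  P6=16  P7=47
Turnaround (C−A): P1=50  P2=40  P3=9  P4=41  P5=44  P6=16  P7=47
Waiting = turnaround − burst: P1=38, P2=31, P3=6, P4=34, P5=35, P6=15, P7=38
Total waiting = 38 + 31 + 6 + 34 + 35 + 15 + 38 = 197

197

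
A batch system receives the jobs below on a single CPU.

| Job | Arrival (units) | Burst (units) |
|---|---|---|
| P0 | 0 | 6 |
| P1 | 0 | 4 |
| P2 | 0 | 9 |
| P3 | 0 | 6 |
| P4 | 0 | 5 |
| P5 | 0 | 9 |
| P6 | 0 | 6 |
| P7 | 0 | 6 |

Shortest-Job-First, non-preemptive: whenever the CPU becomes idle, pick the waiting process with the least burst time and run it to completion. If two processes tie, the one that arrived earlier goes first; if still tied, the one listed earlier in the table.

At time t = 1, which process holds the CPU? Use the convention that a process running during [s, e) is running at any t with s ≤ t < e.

Schedule: | P1 0-4 | P4 4-9 | P0 9-15 | P3 15-21 | P6 21-27 | P7 27-33 | P2 33-42 | P5 42-51 |
Completion: P0=15  P1=4  P2=42  P3=21  P4=9  P5=51  P6=27  P7=33
Turnaround (C−A): P0=15  P1=4  P2=42  P3=21  P4=9  P5=51  P6=27  P7=33

P1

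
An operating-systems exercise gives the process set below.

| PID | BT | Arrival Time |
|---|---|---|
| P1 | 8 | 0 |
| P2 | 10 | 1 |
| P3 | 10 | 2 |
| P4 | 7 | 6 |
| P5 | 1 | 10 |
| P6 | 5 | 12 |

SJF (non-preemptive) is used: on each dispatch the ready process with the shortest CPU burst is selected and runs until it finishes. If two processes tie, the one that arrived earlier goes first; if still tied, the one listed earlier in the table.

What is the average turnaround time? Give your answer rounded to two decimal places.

Timeline: | P1 0-8 | P4 8-15 | P5 15-16 | P6 16-21 | P2 21-31 | P3 31-41 |
Completion: P1=8  P2=31  P3=41  P4=15  P5=16  P6=21
Turnaround times: P1=8, P2=30, P3=39, P4=9, P5=6, P6=9
Average turnaround = (8+30+39+9+6+9) / 6 = 101/6 = 16.83

16.83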